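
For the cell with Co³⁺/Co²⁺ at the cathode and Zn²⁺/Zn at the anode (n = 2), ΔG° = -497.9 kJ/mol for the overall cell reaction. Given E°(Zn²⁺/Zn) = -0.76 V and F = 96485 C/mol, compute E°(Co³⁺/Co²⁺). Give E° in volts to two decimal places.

+1.82 V

E°cell = −ΔG°/(nF) = −(-497.9×10³)/((2)(96485)) = +2.580 V.
Since Co³⁺/Co²⁺ is the cathode and Zn²⁺/Zn the anode, E°cell = E°(Co³⁺/Co²⁺) − E°(Zn²⁺/Zn).
So E°(Co³⁺/Co²⁺) = E°cell + E°(Zn²⁺/Zn) = +2.580 + (-0.76) = +1.82 V.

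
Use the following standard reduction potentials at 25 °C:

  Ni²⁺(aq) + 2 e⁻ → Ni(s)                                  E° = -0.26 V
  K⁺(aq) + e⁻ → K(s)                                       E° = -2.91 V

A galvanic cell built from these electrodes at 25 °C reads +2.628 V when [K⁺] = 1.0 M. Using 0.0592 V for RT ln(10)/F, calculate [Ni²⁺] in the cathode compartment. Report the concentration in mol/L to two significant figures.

0.18 M

Ni²⁺/Ni is the cathode, K⁺/K the anode: E°cell = +2.65 V, n = 2.
Overall reaction: Ni²⁺(aq) + 2 K(s) → Ni(s) + 2 K⁺(aq); Q = [K⁺]^2/[Ni²⁺]^1.
From E = E° − (0.0592/n) log Q: log Q = (E° − E)·n/0.0592 = (+2.65 − (+2.628))·2/0.0592 = 0.7432.
So 1·log[Ni²⁺] = 2·log(1) − log Q = 0.0000 − (0.7432) = -0.7432; [Ni²⁺] = 10^(-0.7432) ≈ 0.18 M.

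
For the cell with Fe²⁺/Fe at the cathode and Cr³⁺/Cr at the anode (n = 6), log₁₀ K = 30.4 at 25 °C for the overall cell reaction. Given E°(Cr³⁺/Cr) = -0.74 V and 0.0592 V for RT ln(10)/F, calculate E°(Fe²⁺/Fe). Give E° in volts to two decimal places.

-0.44 V

E°cell = (0.0592/n)·log K = (0.0592/6)(30.4) = +0.300 V.
Since Fe²⁺/Fe is the cathode and Cr³⁺/Cr the anode, E°cell = E°(Fe²⁺/Fe) − E°(Cr³⁺/Cr).
So E°(Fe²⁺/Fe) = E°cell + E°(Cr³⁺/Cr) = +0.300 + (-0.74) = -0.44 V.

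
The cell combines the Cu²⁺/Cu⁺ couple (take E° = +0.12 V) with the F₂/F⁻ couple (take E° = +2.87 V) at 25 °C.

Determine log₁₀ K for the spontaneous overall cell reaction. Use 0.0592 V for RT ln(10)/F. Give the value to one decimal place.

Cathode: F₂/F⁻; anode: Cu²⁺/Cu⁺. E°cell = +2.75 V, n = 2.
log K = nE°cell / 0.0592 = (2)(+2.75) / 0.0592 = 92.9.

92.9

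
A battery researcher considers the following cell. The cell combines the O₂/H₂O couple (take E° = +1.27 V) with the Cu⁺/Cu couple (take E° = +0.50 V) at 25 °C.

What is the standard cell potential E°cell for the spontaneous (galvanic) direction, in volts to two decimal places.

The O₂/H₂O couple has the higher reduction potential, so it is the cathode; Cu⁺/Cu is oxidised at the anode.
E°cell = E°(cathode) − E°(anode) = (+1.27) − (+0.50) = +0.77 V.

+0.77 V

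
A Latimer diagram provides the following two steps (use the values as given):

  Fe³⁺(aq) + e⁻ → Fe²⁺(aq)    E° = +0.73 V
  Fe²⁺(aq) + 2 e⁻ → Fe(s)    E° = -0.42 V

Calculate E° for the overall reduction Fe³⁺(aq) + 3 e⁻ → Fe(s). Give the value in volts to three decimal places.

Standard free energies of sequential steps add: ΔG°₃ = ΔG°₁ + ΔG°₂, so n₃E°₃ = n₁E°₁ + n₂E°₂.
E°₃ = (1×+0.73 + 2×-0.42) / 3 = (-0.110) / 3 = -0.037 V.

-0.037 V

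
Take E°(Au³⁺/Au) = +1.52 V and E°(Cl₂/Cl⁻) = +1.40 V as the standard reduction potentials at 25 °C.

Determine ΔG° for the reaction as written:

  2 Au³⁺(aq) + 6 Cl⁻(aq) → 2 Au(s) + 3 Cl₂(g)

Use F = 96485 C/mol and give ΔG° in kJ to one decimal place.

-69.5 kJ

As written, Au³⁺/Au is reduced (cathode) and Cl₂/Cl⁻ is oxidised (anode), so E°cell = (+1.52) − (+1.40) = +0.12 V.
Balancing electrons gives n = 6.
ΔG° = −nFE° = −(6)(96485)(+0.12) = -69,469 J = -69.5 kJ.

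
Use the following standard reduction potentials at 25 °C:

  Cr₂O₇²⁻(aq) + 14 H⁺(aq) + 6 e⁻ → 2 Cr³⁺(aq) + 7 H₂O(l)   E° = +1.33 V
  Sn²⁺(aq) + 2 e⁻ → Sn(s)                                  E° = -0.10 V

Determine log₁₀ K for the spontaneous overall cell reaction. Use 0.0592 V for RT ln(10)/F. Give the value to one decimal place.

144.9

Cathode: Cr₂O₇²⁻/Cr³⁺; anode: Sn²⁺/Sn. E°cell = +1.43 V, n = 6.
log K = nE°cell / 0.0592 = (6)(+1.43) / 0.0592 = 144.9.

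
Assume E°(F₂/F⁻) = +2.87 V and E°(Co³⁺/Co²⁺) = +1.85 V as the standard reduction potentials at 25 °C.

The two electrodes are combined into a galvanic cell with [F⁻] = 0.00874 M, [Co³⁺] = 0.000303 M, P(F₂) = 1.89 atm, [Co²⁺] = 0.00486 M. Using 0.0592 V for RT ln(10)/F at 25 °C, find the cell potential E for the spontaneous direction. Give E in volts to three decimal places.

F₂/F⁻ is the cathode (higher E°), Co³⁺/Co²⁺ the anode: E°cell = +2.87 − (+1.85) = +1.02 V, n = 2.
Overall: F₂(g) + 2 Co²⁺(aq) → 2 F⁻(aq) + 2 Co³⁺(aq)
Q = [F⁻]^2·[Co³⁺]^2 / (P(F₂)·[Co²⁺]^2); log Q = -6.804.
E = E° − (0.0592/n) log Q = +1.02 − (0.0592/2)(-6.804) = +1.221 V.

+1.221 V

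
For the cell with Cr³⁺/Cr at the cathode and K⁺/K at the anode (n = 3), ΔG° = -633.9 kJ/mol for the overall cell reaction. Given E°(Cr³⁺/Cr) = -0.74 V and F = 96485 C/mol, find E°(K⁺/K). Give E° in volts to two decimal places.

E°cell = −ΔG°/(nF) = −(-633.9×10³)/((3)(96485)) = +2.190 V.
Since Cr³⁺/Cr is the cathode and K⁺/K the anode, E°cell = E°(Cr³⁺/Cr) − E°(K⁺/K).
So E°(K⁺/K) = E°(Cr³⁺/Cr) − E°cell = (-0.74) − (+2.190) = -2.93 V.

-2.93 V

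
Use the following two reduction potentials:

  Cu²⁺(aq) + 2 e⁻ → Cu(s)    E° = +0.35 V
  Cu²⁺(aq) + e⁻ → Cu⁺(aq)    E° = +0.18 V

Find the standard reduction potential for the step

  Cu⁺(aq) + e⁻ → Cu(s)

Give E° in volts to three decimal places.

Sequential free energies add, so n₃E°₃ = n₁E°₁ + n₂E°₂.
With n₃ = 2, and the known step contributing 1×(+0.18) V, the unknown satisfies 1·E° = 2×(+0.35) − 1×(+0.18) = +0.520.
E° = +0.520 / 1 = +0.520 V.

+0.520 V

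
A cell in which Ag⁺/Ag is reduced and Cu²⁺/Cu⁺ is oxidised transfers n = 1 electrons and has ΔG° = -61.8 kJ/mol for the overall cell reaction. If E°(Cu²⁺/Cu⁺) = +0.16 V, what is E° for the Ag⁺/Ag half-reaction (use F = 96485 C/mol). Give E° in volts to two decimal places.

+0.80 V

E°cell = −ΔG°/(nF) = −(-61.8×10³)/((1)(96485)) = +0.641 V.
Since Ag⁺/Ag is the cathode and Cu²⁺/Cu⁺ the anode, E°cell = E°(Ag⁺/Ag) − E°(Cu²⁺/Cu⁺).
So E°(Ag⁺/Ag) = E°cell + E°(Cu²⁺/Cu⁺) = +0.641 + (+0.16) = +0.80 V.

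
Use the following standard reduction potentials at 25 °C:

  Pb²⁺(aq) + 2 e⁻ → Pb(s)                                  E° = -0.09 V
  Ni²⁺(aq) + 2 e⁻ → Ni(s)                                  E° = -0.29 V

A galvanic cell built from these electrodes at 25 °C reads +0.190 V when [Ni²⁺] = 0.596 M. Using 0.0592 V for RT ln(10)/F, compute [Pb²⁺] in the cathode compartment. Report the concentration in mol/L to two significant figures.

0.27 M

Pb²⁺/Pb is the cathode, Ni²⁺/Ni the anode: E°cell = +0.20 V, n = 2.
Overall reaction: Pb²⁺(aq) + Ni(s) → Pb(s) + Ni²⁺(aq); Q = [Ni²⁺]^1/[Pb²⁺]^1.
From E = E° − (0.0592/n) log Q: log Q = (E° − E)·n/0.0592 = (+0.20 − (+0.190))·2/0.0592 = 0.3378.
So 1·log[Pb²⁺] = 1·log(0.596) − log Q = -0.2248 − (0.3378) = -0.5626; [Pb²⁺] = 10^(-0.5626) ≈ 0.27 M.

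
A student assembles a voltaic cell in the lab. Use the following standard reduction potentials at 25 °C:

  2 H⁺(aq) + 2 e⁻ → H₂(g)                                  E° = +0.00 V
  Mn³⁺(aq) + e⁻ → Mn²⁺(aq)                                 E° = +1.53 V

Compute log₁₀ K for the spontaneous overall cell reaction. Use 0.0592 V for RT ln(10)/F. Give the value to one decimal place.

Cathode: Mn³⁺/Mn²⁺; anode: H⁺/H₂. E°cell = +1.53 V, n = 2.
log K = nE°cell / 0.0592 = (2)(+1.53) / 0.0592 = 51.7.

51.7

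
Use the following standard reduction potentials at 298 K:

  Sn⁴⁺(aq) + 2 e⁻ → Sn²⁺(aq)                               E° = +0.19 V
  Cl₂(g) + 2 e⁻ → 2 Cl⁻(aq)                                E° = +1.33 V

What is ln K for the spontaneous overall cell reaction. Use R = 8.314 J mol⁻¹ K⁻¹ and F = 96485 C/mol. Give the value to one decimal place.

Cathode: Cl₂/Cl⁻; anode: Sn⁴⁺/Sn²⁺. E°cell = (+1.33) − (+0.19) = +1.14 V, with n = 2.
ΔG° = −nFE° = −RT ln K, so ln K = nFE°/(RT) = (2)(96485)(+1.14) / ((8.314)(298)) = 88.791.

88.8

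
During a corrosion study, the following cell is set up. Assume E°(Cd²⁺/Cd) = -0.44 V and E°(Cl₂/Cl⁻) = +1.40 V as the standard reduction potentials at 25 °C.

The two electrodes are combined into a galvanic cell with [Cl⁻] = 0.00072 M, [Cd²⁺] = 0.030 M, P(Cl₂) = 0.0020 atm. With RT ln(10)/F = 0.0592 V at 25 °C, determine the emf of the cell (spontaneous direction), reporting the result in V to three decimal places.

+1.991 V

Cl₂/Cl⁻ is the cathode (higher E°), Cd²⁺/Cd the anode: E°cell = +1.40 − (-0.44) = +1.84 V, n = 2.
Overall: Cl₂(g) + Cd(s) → 2 Cl⁻(aq) + Cd²⁺(aq)
Q = [Cl⁻]^2·[Cd²⁺] / (P(Cl₂)); log Q = -5.109.
E = E° − (0.0592/n) log Q = +1.84 − (0.0592/2)(-5.109) = +1.991 V.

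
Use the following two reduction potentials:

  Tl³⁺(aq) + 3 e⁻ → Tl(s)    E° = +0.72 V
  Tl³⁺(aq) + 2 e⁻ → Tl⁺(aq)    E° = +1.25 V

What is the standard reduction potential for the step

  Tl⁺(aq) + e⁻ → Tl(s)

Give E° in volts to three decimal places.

Sequential free energies add, so n₃E°₃ = n₁E°₁ + n₂E°₂.
With n₃ = 3, and the known step contributing 2×(+1.25) V, the unknown satisfies 1·E° = 3×(+0.72) − 2×(+1.25) = -0.340.
E° = -0.340 / 1 = -0.340 V.

-0.340 V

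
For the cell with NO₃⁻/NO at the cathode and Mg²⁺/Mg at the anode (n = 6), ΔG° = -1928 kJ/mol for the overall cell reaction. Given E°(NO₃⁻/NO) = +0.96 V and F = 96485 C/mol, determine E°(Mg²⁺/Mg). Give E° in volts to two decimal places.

-2.37 V

E°cell = −ΔG°/(nF) = −(-1928×10³)/((6)(96485)) = +3.330 V.
Since NO₃⁻/NO is the cathode and Mg²⁺/Mg the anode, E°cell = E°(NO₃⁻/NO) − E°(Mg²⁺/Mg).
So E°(Mg²⁺/Mg) = E°(NO₃⁻/NO) − E°cell = (+0.96) − (+3.330) = -2.37 V.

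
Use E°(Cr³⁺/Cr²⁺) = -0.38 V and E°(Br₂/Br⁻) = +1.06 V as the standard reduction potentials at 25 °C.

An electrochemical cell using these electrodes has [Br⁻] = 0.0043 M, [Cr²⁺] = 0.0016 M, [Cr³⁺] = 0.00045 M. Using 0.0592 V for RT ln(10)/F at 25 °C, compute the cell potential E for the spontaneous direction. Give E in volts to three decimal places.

Br₂/Br⁻ is the cathode (higher E°), Cr³⁺/Cr²⁺ the anode: E°cell = +1.06 − (-0.38) = +1.44 V, n = 2.
Overall: Br₂(l) + 2 Cr²⁺(aq) → 2 Br⁻(aq) + 2 Cr³⁺(aq)
Q = [Br⁻]^2·[Cr³⁺]^2 / ([Cr²⁺]^2); log Q = -5.835.
E = E° − (0.0592/n) log Q = +1.44 − (0.0592/2)(-5.835) = +1.613 V.

+1.613 V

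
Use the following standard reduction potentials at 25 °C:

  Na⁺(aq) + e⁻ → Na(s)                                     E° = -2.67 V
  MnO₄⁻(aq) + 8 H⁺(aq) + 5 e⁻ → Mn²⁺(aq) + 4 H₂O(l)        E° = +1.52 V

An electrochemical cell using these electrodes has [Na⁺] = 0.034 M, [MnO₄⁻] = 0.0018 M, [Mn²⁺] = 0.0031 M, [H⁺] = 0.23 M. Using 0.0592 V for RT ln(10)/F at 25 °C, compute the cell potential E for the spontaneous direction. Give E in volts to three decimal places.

MnO₄⁻/Mn²⁺ is the cathode (higher E°), Na⁺/Na the anode: E°cell = +1.52 − (-2.67) = +4.19 V, n = 5.
Overall: MnO₄⁻(aq) + 8 H⁺(aq) + 5 Na(s) → Mn²⁺(aq) + 4 H₂O(l) + 5 Na⁺(aq)
Q = [Mn²⁺]·[Na⁺]^5 / ([MnO₄⁻]·[H⁺]^8); log Q = -2.000.
E = E° − (0.0592/n) log Q = +4.19 − (0.0592/5)(-2.000) = +4.214 V.

+4.214 V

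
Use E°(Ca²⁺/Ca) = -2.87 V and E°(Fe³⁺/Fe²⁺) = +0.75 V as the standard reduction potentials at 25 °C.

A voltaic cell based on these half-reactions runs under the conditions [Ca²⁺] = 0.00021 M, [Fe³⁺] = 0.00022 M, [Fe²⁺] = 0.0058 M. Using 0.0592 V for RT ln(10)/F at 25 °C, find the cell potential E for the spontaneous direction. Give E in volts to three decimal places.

+3.645 V

Fe³⁺/Fe²⁺ is the cathode (higher E°), Ca²⁺/Ca the anode: E°cell = +0.75 − (-2.87) = +3.62 V, n = 2.
Overall: 2 Fe³⁺(aq) + Ca(s) → 2 Fe²⁺(aq) + Ca²⁺(aq)
Q = [Fe²⁺]^2·[Ca²⁺] / ([Fe³⁺]^2); log Q = -0.836.
E = E° − (0.0592/n) log Q = +3.62 − (0.0592/2)(-0.836) = +3.645 V.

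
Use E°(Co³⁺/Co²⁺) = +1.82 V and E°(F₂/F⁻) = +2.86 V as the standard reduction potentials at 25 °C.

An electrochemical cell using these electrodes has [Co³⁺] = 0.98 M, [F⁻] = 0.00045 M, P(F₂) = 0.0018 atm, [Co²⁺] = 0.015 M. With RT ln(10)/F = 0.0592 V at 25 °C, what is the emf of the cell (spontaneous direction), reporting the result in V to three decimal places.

F₂/F⁻ is the cathode (higher E°), Co³⁺/Co²⁺ the anode: E°cell = +2.86 − (+1.82) = +1.04 V, n = 2.
Overall: F₂(g) + 2 Co²⁺(aq) → 2 F⁻(aq) + 2 Co³⁺(aq)
Q = [F⁻]^2·[Co³⁺]^2 / (P(F₂)·[Co²⁺]^2); log Q = -0.319.
E = E° − (0.0592/n) log Q = +1.04 − (0.0592/2)(-0.319) = +1.049 V.

+1.049 V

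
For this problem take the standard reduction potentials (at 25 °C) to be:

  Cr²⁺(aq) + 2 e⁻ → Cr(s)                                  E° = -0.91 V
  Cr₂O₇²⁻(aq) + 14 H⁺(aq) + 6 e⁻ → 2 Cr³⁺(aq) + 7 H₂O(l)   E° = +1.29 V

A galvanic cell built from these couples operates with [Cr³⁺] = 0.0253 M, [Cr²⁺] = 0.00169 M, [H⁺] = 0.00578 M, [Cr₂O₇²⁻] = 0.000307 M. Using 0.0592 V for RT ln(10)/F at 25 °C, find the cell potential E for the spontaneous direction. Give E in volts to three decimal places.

Cr₂O₇²⁻/Cr³⁺ is the cathode (higher E°), Cr²⁺/Cr the anode: E°cell = +1.29 − (-0.91) = +2.20 V, n = 6.
Overall: Cr₂O₇²⁻(aq) + 14 H⁺(aq) + 3 Cr(s) → 2 Cr³⁺(aq) + 7 H₂O(l) + 3 Cr²⁺(aq)
Q = [Cr³⁺]^2·[Cr²⁺]^3 / ([Cr₂O₇²⁻]·[H⁺]^14); log Q = 23.336.
E = E° − (0.0592/n) log Q = +2.20 − (0.0592/6)(23.336) = +1.970 V.

+1.970 V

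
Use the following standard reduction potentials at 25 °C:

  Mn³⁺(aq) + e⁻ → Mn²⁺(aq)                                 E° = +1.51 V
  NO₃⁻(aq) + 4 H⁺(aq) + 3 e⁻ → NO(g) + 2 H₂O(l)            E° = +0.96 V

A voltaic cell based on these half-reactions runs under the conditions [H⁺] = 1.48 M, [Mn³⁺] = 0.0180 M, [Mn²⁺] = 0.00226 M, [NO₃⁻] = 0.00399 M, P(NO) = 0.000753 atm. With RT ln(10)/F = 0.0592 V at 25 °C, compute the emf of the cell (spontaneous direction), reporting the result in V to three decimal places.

+0.576 V

Mn³⁺/Mn²⁺ is the cathode (higher E°), NO₃⁻/NO the anode: E°cell = +1.51 − (+0.96) = +0.55 V, n = 3.
Overall: 3 Mn³⁺(aq) + NO(g) + 2 H₂O(l) → 3 Mn²⁺(aq) + NO₃⁻(aq) + 4 H⁺(aq)
Q = [Mn²⁺]^3·[NO₃⁻]·[H⁺]^4 / ([Mn³⁺]^3·P(NO)); log Q = -1.298.
E = E° − (0.0592/n) log Q = +0.55 − (0.0592/3)(-1.298) = +0.576 V.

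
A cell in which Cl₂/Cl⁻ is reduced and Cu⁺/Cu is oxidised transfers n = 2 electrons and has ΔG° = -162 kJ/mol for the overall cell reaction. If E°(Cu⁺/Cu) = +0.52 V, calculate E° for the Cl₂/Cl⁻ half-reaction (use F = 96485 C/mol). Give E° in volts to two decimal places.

+1.36 V

E°cell = −ΔG°/(nF) = −(-162×10³)/((2)(96485)) = +0.840 V.
Since Cl₂/Cl⁻ is the cathode and Cu⁺/Cu the anode, E°cell = E°(Cl₂/Cl⁻) − E°(Cu⁺/Cu).
So E°(Cl₂/Cl⁻) = E°cell + E°(Cu⁺/Cu) = +0.840 + (+0.52) = +1.36 V.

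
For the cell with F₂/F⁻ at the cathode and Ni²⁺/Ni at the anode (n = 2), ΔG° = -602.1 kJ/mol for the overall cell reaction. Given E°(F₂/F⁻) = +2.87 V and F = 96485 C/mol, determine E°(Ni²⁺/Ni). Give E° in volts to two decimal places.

E°cell = −ΔG°/(nF) = −(-602.1×10³)/((2)(96485)) = +3.120 V.
Since F₂/F⁻ is the cathode and Ni²⁺/Ni the anode, E°cell = E°(F₂/F⁻) − E°(Ni²⁺/Ni).
So E°(Ni²⁺/Ni) = E°(F₂/F⁻) − E°cell = (+2.87) − (+3.120) = -0.25 V.

-0.25 V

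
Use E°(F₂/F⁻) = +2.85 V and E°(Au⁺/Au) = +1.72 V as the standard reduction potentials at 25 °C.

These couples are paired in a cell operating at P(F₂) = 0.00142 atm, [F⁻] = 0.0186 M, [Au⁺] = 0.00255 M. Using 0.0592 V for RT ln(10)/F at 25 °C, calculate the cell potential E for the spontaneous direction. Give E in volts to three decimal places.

+1.302 V

F₂/F⁻ is the cathode (higher E°), Au⁺/Au the anode: E°cell = +2.85 − (+1.72) = +1.13 V, n = 2.
Overall: F₂(g) + 2 Au(s) → 2 F⁻(aq) + 2 Au⁺(aq)
Q = [F⁻]^2·[Au⁺]^2 / (P(F₂)); log Q = -5.800.
E = E° − (0.0592/n) log Q = +1.13 − (0.0592/2)(-5.800) = +1.302 V.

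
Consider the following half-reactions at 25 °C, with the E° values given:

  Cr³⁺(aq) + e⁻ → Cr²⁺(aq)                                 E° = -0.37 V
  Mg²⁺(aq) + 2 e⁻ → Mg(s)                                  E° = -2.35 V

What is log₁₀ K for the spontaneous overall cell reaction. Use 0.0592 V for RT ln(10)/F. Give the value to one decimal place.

66.9

Cathode: Cr³⁺/Cr²⁺; anode: Mg²⁺/Mg. E°cell = +1.98 V, n = 2.
log K = nE°cell / 0.0592 = (2)(+1.98) / 0.0592 = 66.9.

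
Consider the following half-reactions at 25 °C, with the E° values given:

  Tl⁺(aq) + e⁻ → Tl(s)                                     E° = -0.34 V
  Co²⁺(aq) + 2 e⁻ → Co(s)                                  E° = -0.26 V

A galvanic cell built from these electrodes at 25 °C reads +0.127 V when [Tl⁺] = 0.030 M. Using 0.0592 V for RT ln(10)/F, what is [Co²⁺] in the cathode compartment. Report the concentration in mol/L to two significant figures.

0.035 M

Co²⁺/Co is the cathode, Tl⁺/Tl the anode: E°cell = +0.08 V, n = 2.
Overall reaction: Co²⁺(aq) + 2 Tl(s) → Co(s) + 2 Tl⁺(aq); Q = [Tl⁺]^2/[Co²⁺]^1.
From E = E° − (0.0592/n) log Q: log Q = (E° − E)·n/0.0592 = (+0.08 − (+0.127))·2/0.0592 = -1.5878.
So 1·log[Co²⁺] = 2·log(0.03) − log Q = -3.0458 − (-1.5878) = -1.4580; [Co²⁺] = 10^(-1.4580) ≈ 0.035 M.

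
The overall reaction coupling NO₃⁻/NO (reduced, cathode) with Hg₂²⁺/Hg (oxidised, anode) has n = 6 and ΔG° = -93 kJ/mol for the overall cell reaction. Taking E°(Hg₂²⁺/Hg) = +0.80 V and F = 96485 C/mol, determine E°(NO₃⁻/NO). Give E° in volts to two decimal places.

E°cell = −ΔG°/(nF) = −(-93×10³)/((6)(96485)) = +0.161 V.
Since NO₃⁻/NO is the cathode and Hg₂²⁺/Hg the anode, E°cell = E°(NO₃⁻/NO) − E°(Hg₂²⁺/Hg).
So E°(NO₃⁻/NO) = E°cell + E°(Hg₂²⁺/Hg) = +0.161 + (+0.80) = +0.96 V.

+0.96 V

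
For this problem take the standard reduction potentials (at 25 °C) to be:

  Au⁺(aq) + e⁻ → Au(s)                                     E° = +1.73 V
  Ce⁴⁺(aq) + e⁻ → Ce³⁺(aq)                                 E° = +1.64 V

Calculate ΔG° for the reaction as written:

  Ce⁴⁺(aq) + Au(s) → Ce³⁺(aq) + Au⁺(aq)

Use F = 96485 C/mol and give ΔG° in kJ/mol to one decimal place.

As written, Ce⁴⁺/Ce³⁺ is reduced (cathode) and Au⁺/Au is oxidised (anode), so E°cell = (+1.64) − (+1.73) = -0.09 V.
Balancing electrons gives n = 1.
ΔG° = −nFE° = −(1)(96485)(-0.09) = 8,684 J = +8.7 kJ/mol.

+8.7 kJ/mol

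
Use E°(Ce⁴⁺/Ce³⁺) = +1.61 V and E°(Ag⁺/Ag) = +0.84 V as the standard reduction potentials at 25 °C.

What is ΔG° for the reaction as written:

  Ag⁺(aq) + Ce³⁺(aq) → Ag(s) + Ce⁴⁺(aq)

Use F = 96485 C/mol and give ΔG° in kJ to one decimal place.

+74.3 kJ

As written, Ag⁺/Ag is reduced (cathode) and Ce⁴⁺/Ce³⁺ is oxidised (anode), so E°cell = (+0.84) − (+1.61) = -0.77 V.
Balancing electrons gives n = 1.
ΔG° = −nFE° = −(1)(96485)(-0.77) = 74,293 J = +74.3 kJ.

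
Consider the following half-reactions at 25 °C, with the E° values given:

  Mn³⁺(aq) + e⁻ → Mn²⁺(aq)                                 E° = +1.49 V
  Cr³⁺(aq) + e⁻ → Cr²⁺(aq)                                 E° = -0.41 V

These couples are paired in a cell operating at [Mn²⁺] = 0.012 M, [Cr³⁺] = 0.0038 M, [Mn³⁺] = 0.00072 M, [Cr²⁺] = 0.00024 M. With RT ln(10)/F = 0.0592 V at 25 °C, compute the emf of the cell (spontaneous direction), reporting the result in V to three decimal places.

+1.757 V

Mn³⁺/Mn²⁺ is the cathode (higher E°), Cr³⁺/Cr²⁺ the anode: E°cell = +1.49 − (-0.41) = +1.90 V, n = 1.
Overall: Mn³⁺(aq) + Cr²⁺(aq) → Mn²⁺(aq) + Cr³⁺(aq)
Q = [Mn²⁺]·[Cr³⁺] / ([Mn³⁺]·[Cr²⁺]); log Q = 2.421.
E = E° − (0.0592/n) log Q = +1.90 − (0.0592/1)(2.421) = +1.757 V.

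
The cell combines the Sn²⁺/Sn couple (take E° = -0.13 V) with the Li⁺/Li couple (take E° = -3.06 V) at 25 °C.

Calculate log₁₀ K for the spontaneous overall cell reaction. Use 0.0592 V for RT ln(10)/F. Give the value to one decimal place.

99.0

Cathode: Sn²⁺/Sn; anode: Li⁺/Li. E°cell = +2.93 V, n = 2.
log K = nE°cell / 0.0592 = (2)(+2.93) / 0.0592 = 99.0.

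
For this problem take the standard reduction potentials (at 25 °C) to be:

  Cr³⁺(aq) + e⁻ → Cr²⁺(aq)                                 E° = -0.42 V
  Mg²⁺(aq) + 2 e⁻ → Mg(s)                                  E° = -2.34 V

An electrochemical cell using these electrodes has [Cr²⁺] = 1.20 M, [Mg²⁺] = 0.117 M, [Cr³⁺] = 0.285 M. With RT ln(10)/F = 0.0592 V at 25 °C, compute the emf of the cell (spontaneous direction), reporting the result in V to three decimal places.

+1.911 V

Cr³⁺/Cr²⁺ is the cathode (higher E°), Mg²⁺/Mg the anode: E°cell = -0.42 − (-2.34) = +1.92 V, n = 2.
Overall: 2 Cr³⁺(aq) + Mg(s) → 2 Cr²⁺(aq) + Mg²⁺(aq)
Q = [Cr²⁺]^2·[Mg²⁺] / ([Cr³⁺]^2); log Q = 0.317.
E = E° − (0.0592/n) log Q = +1.92 − (0.0592/2)(0.317) = +1.911 V.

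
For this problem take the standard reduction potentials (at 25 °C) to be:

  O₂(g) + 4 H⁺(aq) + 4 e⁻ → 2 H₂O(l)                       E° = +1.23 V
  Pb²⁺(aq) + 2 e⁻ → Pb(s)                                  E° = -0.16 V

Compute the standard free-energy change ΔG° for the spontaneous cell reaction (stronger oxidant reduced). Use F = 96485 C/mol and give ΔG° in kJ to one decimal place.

-536.5 kJ

O₂/H₂O (E° = +1.23 V) is the cathode; Pb²⁺/Pb (E° = -0.16 V) is the anode, so E°cell = +1.39 V.
Balancing electrons gives n = 4 (lcm of 4 and 2).
ΔG° = −nFE° = −(4)(96485)(+1.39) = -536,457 J = -536.5 kJ.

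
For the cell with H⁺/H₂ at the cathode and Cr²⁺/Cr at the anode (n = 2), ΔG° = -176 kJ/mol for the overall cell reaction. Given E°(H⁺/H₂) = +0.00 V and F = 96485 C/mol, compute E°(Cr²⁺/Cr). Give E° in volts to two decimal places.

E°cell = −ΔG°/(nF) = −(-176×10³)/((2)(96485)) = +0.912 V.
Since H⁺/H₂ is the cathode and Cr²⁺/Cr the anode, E°cell = E°(H⁺/H₂) − E°(Cr²⁺/Cr).
So E°(Cr²⁺/Cr) = E°(H⁺/H₂) − E°cell = (+0.00) − (+0.912) = -0.91 V.

-0.91 V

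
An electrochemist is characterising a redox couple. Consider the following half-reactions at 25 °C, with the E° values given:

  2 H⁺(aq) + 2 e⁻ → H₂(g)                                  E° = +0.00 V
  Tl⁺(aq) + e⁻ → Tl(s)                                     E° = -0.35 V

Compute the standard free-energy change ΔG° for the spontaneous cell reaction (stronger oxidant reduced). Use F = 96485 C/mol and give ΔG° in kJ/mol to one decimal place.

-67.5 kJ/mol

H⁺/H₂ (E° = +0.00 V) is the cathode; Tl⁺/Tl (E° = -0.35 V) is the anode, so E°cell = +0.35 V.
Balancing electrons gives n = 2 (lcm of 2 and 1).
ΔG° = −nFE° = −(2)(96485)(+0.35) = -67,540 J = -67.5 kJ/mol.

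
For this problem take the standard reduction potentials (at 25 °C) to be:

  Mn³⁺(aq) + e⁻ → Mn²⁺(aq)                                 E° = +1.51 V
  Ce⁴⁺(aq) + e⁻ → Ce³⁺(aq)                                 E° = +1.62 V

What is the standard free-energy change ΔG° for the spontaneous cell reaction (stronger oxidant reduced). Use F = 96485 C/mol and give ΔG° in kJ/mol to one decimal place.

-10.6 kJ/mol

Ce⁴⁺/Ce³⁺ (E° = +1.62 V) is the cathode; Mn³⁺/Mn²⁺ (E° = +1.51 V) is the anode, so E°cell = +0.11 V.
Balancing electrons gives n = 1 (lcm of 1 and 1).
ΔG° = −nFE° = −(1)(96485)(+0.11) = -10,613 J = -10.6 kJ/mol.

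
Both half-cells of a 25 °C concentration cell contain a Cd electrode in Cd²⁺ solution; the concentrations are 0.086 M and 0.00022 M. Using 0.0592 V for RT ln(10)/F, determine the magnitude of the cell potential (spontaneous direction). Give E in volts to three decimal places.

For a concentration cell E°cell = 0. The 0.086 M side is the cathode (reduction is favoured where [Cd²⁺] is higher).
With n = 2, E = −(0.0592/2) log([Cd²⁺]ₐₙ/[Cd²⁺]꜀ₐₜ) = −(0.0592/2) log(0.00022/0.086) = −(0.0592/2)(-2.592) = +0.077 V.

+0.077 V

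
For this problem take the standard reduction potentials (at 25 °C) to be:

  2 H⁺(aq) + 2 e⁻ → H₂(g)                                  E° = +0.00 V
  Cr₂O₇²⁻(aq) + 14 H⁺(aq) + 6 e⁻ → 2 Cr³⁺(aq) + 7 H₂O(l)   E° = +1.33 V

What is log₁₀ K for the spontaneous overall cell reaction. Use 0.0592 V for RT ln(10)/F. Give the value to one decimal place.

Cathode: Cr₂O₇²⁻/Cr³⁺; anode: H⁺/H₂. E°cell = +1.33 V, n = 6.
log K = nE°cell / 0.0592 = (6)(+1.33) / 0.0592 = 134.8.

134.8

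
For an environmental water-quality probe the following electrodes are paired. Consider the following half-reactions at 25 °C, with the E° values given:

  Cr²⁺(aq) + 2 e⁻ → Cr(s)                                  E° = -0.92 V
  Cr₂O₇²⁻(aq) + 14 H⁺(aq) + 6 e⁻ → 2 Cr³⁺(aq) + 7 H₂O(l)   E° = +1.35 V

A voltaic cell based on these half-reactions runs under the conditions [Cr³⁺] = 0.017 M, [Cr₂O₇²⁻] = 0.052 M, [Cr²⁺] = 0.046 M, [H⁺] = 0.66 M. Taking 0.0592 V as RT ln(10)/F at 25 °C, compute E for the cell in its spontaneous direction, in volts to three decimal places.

Cr₂O₇²⁻/Cr³⁺ is the cathode (higher E°), Cr²⁺/Cr the anode: E°cell = +1.35 − (-0.92) = +2.27 V, n = 6.
Overall: Cr₂O₇²⁻(aq) + 14 H⁺(aq) + 3 Cr(s) → 2 Cr³⁺(aq) + 7 H₂O(l) + 3 Cr²⁺(aq)
Q = [Cr³⁺]^2·[Cr²⁺]^3 / ([Cr₂O₇²⁻]·[H⁺]^14); log Q = -3.740.
E = E° − (0.0592/n) log Q = +2.27 − (0.0592/6)(-3.740) = +2.307 V.

+2.307 V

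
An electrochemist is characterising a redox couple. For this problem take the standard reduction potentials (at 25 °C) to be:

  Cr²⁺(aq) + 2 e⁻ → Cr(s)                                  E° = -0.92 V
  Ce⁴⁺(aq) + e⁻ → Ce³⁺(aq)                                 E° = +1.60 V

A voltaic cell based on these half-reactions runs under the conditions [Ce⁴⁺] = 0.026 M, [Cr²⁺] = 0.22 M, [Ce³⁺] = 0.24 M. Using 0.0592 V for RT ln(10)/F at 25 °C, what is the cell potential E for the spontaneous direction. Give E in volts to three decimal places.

+2.482 V

Ce⁴⁺/Ce³⁺ is the cathode (higher E°), Cr²⁺/Cr the anode: E°cell = +1.60 − (-0.92) = +2.52 V, n = 2.
Overall: 2 Ce⁴⁺(aq) + Cr(s) → 2 Ce³⁺(aq) + Cr²⁺(aq)
Q = [Ce³⁺]^2·[Cr²⁺] / ([Ce⁴⁺]^2); log Q = 1.273.
E = E° − (0.0592/n) log Q = +2.52 − (0.0592/2)(1.273) = +2.482 V.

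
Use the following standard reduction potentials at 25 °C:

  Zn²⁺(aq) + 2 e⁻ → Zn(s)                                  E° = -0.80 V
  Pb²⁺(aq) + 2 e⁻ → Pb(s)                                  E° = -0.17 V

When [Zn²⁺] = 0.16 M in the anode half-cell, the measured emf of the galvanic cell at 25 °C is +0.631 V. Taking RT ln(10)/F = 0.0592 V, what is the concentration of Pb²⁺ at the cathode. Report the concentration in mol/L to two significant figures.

Pb²⁺/Pb is the cathode, Zn²⁺/Zn the anode: E°cell = +0.63 V, n = 2.
Overall reaction: Pb²⁺(aq) + Zn(s) → Pb(s) + Zn²⁺(aq); Q = [Zn²⁺]^1/[Pb²⁺]^1.
From E = E° − (0.0592/n) log Q: log Q = (E° − E)·n/0.0592 = (+0.63 − (+0.631))·2/0.0592 = -0.0338.
So 1·log[Pb²⁺] = 1·log(0.16) − log Q = -0.7959 − (-0.0338) = -0.7621; [Pb²⁺] = 10^(-0.7621) ≈ 0.17 M.

0.17 M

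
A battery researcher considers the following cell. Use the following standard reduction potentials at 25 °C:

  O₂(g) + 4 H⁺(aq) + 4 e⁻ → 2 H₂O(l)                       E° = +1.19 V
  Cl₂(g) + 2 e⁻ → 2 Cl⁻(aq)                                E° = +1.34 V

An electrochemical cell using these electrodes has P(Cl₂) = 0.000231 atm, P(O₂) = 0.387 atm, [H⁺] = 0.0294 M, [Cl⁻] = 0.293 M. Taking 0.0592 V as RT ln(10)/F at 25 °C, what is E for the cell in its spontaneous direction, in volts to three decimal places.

Cl₂/Cl⁻ is the cathode (higher E°), O₂/H₂O the anode: E°cell = +1.34 − (+1.19) = +0.15 V, n = 4.
Overall: 2 Cl₂(g) + 2 H₂O(l) → 4 Cl⁻(aq) + O₂(g) + 4 H⁺(aq)
Q = [Cl⁻]^4·P(O₂)·[H⁺]^4 / (P(Cl₂)^2); log Q = -1.399.
E = E° − (0.0592/n) log Q = +0.15 − (0.0592/4)(-1.399) = +0.171 V.

+0.171 V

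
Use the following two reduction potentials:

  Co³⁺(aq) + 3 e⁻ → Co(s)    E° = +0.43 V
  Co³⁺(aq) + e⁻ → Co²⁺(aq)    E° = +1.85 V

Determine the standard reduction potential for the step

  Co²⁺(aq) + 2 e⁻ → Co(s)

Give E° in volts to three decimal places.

Sequential free energies add, so n₃E°₃ = n₁E°₁ + n₂E°₂.
With n₃ = 3, and the known step contributing 1×(+1.85) V, the unknown satisfies 2·E° = 3×(+0.43) − 1×(+1.85) = -0.560.
E° = -0.560 / 2 = -0.280 V.

-0.280 V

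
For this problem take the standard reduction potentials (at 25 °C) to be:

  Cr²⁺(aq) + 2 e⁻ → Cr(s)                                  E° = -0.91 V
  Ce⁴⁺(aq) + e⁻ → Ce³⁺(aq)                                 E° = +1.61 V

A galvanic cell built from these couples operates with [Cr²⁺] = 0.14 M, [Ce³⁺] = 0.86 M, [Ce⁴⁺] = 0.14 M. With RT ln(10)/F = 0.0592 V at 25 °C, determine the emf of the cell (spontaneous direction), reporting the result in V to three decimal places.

+2.499 V

Ce⁴⁺/Ce³⁺ is the cathode (higher E°), Cr²⁺/Cr the anode: E°cell = +1.61 − (-0.91) = +2.52 V, n = 2.
Overall: 2 Ce⁴⁺(aq) + Cr(s) → 2 Ce³⁺(aq) + Cr²⁺(aq)
Q = [Ce³⁺]^2·[Cr²⁺] / ([Ce⁴⁺]^2); log Q = 0.723.
E = E° − (0.0592/n) log Q = +2.52 − (0.0592/2)(0.723) = +2.499 V.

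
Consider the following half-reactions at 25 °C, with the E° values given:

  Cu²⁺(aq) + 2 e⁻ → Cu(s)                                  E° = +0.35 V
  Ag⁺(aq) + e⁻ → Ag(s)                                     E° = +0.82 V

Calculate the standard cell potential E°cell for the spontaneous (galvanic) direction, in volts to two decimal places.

The Ag⁺/Ag couple has the higher reduction potential, so it is the cathode; Cu²⁺/Cu is oxidised at the anode.
E°cell = E°(cathode) − E°(anode) = (+0.82) − (+0.35) = +0.47 V.
Since E°cell > 0, the reaction is spontaneous under standard conditions.

+0.47 V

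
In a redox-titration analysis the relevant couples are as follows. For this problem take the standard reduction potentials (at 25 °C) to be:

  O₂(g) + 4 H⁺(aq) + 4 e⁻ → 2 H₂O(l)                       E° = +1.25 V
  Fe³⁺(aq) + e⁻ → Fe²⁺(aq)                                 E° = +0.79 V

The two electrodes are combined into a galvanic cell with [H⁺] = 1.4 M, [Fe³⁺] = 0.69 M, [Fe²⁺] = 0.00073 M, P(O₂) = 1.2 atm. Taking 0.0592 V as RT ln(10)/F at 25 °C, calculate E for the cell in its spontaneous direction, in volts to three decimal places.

+0.294 V

O₂/H₂O is the cathode (higher E°), Fe³⁺/Fe²⁺ the anode: E°cell = +1.25 − (+0.79) = +0.46 V, n = 4.
Overall: O₂(g) + 4 H⁺(aq) + 4 Fe²⁺(aq) → 2 H₂O(l) + 4 Fe³⁺(aq)
Q = [Fe³⁺]^4 / (P(O₂)·[H⁺]^4·[Fe²⁺]^4); log Q = 11.238.
E = E° − (0.0592/n) log Q = +0.46 − (0.0592/4)(11.238) = +0.294 V.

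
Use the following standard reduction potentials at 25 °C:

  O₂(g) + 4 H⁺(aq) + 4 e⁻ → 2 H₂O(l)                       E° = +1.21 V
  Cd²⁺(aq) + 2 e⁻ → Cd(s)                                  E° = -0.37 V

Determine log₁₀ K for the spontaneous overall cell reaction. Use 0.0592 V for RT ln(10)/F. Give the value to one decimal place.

Cathode: O₂/H₂O; anode: Cd²⁺/Cd. E°cell = +1.58 V, n = 4.
log K = nE°cell / 0.0592 = (4)(+1.58) / 0.0592 = 106.8.

106.8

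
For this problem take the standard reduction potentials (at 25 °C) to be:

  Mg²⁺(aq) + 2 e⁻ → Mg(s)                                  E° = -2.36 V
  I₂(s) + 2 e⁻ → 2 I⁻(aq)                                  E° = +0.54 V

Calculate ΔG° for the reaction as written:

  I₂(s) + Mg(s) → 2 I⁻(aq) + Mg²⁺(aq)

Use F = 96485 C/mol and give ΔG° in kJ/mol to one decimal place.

As written, I₂/I⁻ is reduced (cathode) and Mg²⁺/Mg is oxidised (anode), so E°cell = (+0.54) − (-2.36) = +2.90 V.
Balancing electrons gives n = 2.
ΔG° = −nFE° = −(2)(96485)(+2.90) = -559,613 J = -559.6 kJ/mol.

-559.6 kJ/mol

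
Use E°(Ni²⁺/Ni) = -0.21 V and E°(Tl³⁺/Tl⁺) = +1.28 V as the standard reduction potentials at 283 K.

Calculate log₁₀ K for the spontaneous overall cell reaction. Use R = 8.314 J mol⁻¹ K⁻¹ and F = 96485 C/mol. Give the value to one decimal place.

53.1

Cathode: Tl³⁺/Tl⁺; anode: Ni²⁺/Ni. E°cell = (+1.28) − (-0.21) = +1.49 V, with n = 2.
ΔG° = −nFE° = −RT ln K, so ln K = nFE°/(RT) = (2)(96485)(+1.49) / ((8.314)(283)) = 122.202.
log₁₀ K = 122.202 / ln 10 = 53.1.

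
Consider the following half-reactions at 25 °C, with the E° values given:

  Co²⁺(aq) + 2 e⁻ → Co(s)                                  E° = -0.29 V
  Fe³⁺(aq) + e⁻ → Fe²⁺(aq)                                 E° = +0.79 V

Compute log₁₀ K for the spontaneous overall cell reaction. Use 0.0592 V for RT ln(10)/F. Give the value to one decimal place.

36.5

Cathode: Fe³⁺/Fe²⁺; anode: Co²⁺/Co. E°cell = +1.08 V, n = 2.
log K = nE°cell / 0.0592 = (2)(+1.08) / 0.0592 = 36.5.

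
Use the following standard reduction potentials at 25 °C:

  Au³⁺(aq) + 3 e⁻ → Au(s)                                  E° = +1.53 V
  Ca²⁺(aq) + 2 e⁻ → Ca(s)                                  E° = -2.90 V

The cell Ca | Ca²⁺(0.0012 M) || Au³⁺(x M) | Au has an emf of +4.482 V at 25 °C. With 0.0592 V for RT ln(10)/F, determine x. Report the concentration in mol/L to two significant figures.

Au³⁺/Au is the cathode, Ca²⁺/Ca the anode: E°cell = +4.43 V, n = 6.
Overall reaction: 2 Au³⁺(aq) + 3 Ca(s) → 2 Au(s) + 3 Ca²⁺(aq); Q = [Ca²⁺]^3/[Au³⁺]^2.
From E = E° − (0.0592/n) log Q: log Q = (E° − E)·n/0.0592 = (+4.43 − (+4.482))·6/0.0592 = -5.2703.
So 2·log[Au³⁺] = 3·log(0.0012) − log Q = -8.7625 − (-5.2703) = -3.4922; log[Au³⁺] = -3.4922 / 2 = -1.7461; [Au³⁺] = 10^(-1.7461) ≈ 0.018 M.

0.018 M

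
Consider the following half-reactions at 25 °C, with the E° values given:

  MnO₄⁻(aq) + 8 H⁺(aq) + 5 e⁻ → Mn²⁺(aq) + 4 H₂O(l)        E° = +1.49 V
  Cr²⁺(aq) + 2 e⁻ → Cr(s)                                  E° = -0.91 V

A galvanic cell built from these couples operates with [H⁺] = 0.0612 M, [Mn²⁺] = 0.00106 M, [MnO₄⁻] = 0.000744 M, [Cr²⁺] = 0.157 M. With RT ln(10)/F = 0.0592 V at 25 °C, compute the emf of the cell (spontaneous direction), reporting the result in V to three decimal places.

MnO₄⁻/Mn²⁺ is the cathode (higher E°), Cr²⁺/Cr the anode: E°cell = +1.49 − (-0.91) = +2.40 V, n = 10.
Overall: 2 MnO₄⁻(aq) + 16 H⁺(aq) + 5 Cr(s) → 2 Mn²⁺(aq) + 8 H₂O(l) + 5 Cr²⁺(aq)
Q = [Mn²⁺]^2·[Cr²⁺]^5 / ([MnO₄⁻]^2·[H⁺]^16); log Q = 15.699.
E = E° − (0.0592/n) log Q = +2.40 − (0.0592/10)(15.699) = +2.307 V.

+2.307 V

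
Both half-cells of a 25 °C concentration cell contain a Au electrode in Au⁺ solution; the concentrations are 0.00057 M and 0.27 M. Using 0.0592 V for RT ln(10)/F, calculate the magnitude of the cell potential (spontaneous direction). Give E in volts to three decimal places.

For a concentration cell E°cell = 0. The 0.27 M side is the cathode (reduction is favoured where [Au⁺] is higher).
With n = 1, E = −(0.0592/1) log([Au⁺]ₐₙ/[Au⁺]꜀ₐₜ) = −(0.0592/1) log(0.00057/0.27) = −(0.0592/1)(-2.675) = +0.158 V.

+0.158 V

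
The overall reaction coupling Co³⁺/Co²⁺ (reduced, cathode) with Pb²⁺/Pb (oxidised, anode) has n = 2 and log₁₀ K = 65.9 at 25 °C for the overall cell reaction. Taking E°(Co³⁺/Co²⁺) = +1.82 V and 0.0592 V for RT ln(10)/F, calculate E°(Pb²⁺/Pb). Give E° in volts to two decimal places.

-0.13 V

E°cell = (0.0592/n)·log K = (0.0592/2)(65.9) = +1.951 V.
Since Co³⁺/Co²⁺ is the cathode and Pb²⁺/Pb the anode, E°cell = E°(Co³⁺/Co²⁺) − E°(Pb²⁺/Pb).
So E°(Pb²⁺/Pb) = E°(Co³⁺/Co²⁺) − E°cell = (+1.82) − (+1.951) = -0.13 V.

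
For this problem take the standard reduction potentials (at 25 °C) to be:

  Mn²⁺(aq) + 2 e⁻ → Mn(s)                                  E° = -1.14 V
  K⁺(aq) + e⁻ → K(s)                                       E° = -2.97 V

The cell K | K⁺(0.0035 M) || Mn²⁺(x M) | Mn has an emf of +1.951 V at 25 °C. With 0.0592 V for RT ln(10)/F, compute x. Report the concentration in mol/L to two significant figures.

Mn²⁺/Mn is the cathode, K⁺/K the anode: E°cell = +1.83 V, n = 2.
Overall reaction: Mn²⁺(aq) + 2 K(s) → Mn(s) + 2 K⁺(aq); Q = [K⁺]^2/[Mn²⁺]^1.
From E = E° − (0.0592/n) log Q: log Q = (E° − E)·n/0.0592 = (+1.83 − (+1.951))·2/0.0592 = -4.0878.
So 1·log[Mn²⁺] = 2·log(0.0035) − log Q = -4.9119 − (-4.0878) = -0.8241; [Mn²⁺] = 10^(-0.8241) ≈ 0.15 M.

0.15 M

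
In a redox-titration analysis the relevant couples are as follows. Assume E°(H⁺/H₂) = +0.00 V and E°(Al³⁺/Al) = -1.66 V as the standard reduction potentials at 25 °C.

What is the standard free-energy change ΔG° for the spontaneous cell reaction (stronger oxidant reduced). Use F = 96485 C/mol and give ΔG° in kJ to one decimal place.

H⁺/H₂ (E° = +0.00 V) is the cathode; Al³⁺/Al (E° = -1.66 V) is the anode, so E°cell = +1.66 V.
Balancing electrons gives n = 6 (lcm of 2 and 3).
ΔG° = −nFE° = −(6)(96485)(+1.66) = -960,991 J = -961.0 kJ.

-961.0 kJ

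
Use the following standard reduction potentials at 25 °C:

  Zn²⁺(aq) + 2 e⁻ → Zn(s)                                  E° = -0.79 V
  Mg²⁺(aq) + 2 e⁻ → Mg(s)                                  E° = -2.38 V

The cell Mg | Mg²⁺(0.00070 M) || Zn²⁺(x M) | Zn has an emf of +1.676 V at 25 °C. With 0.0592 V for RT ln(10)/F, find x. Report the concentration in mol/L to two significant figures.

0.56 M

Zn²⁺/Zn is the cathode, Mg²⁺/Mg the anode: E°cell = +1.59 V, n = 2.
Overall reaction: Zn²⁺(aq) + Mg(s) → Zn(s) + Mg²⁺(aq); Q = [Mg²⁺]^1/[Zn²⁺]^1.
From E = E° − (0.0592/n) log Q: log Q = (E° − E)·n/0.0592 = (+1.59 − (+1.676))·2/0.0592 = -2.9054.
So 1·log[Zn²⁺] = 1·log(0.0007) − log Q = -3.1549 − (-2.9054) = -0.2495; [Zn²⁺] = 10^(-0.2495) ≈ 0.56 M.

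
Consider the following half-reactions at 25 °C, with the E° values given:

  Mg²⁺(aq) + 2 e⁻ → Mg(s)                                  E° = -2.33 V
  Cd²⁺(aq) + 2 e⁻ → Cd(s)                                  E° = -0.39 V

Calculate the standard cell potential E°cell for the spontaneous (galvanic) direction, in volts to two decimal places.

The Cd²⁺/Cd couple has the higher reduction potential, so it is the cathode; Mg²⁺/Mg is oxidised at the anode.
E°cell = E°(cathode) − E°(anode) = (-0.39) − (-2.33) = +1.94 V.

+1.94 V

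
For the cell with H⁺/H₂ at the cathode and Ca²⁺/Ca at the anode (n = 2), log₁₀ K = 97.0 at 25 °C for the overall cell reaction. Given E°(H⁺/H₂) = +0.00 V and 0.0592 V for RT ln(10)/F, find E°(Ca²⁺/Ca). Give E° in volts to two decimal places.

E°cell = (0.0592/n)·log K = (0.0592/2)(97.0) = +2.871 V.
Since H⁺/H₂ is the cathode and Ca²⁺/Ca the anode, E°cell = E°(H⁺/H₂) − E°(Ca²⁺/Ca).
So E°(Ca²⁺/Ca) = E°(H⁺/H₂) − E°cell = (+0.00) − (+2.871) = -2.87 V.

-2.87 V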